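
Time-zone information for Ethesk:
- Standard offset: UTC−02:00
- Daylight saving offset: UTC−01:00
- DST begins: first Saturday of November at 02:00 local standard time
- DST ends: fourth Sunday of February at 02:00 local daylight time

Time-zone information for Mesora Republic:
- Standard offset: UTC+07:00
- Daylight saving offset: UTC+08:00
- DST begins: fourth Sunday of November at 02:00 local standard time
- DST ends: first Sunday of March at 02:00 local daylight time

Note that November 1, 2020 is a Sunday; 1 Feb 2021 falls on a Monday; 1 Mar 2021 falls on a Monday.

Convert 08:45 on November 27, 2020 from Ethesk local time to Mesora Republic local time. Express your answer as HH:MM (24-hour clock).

1 November 2020 is a Sunday, so the first Saturday is November 7.
1 February 2021 is a Monday, so the first Sunday is February 7 and the fourth is February 28.
November 27, 2020 lies within the daylight-saving period (7 November 2020 – 28 February 2021), so Ethesk is on daylight time, UTC−01:00.
08:45 Ethesk + 1h = 09:45 UTC.
1 November 2020 is a Sunday, so the first Sunday is November 1 and the fourth is November 22.
1 March 2021 is a Monday, so the first Sunday is March 7.
At the standard offset (UTC+07:00), 09:45 UTC + 7h = 16:45 Mesora Republic standard time.
The standard-time date in Mesora Republic, November 27, 2020, falls between 22 November 2020 and 7 March 2021, so daylight saving is in effect and Mesora Republic is at UTC+08:00.
09:45 UTC + 8h = 17:45 Mesora Republic.

17:45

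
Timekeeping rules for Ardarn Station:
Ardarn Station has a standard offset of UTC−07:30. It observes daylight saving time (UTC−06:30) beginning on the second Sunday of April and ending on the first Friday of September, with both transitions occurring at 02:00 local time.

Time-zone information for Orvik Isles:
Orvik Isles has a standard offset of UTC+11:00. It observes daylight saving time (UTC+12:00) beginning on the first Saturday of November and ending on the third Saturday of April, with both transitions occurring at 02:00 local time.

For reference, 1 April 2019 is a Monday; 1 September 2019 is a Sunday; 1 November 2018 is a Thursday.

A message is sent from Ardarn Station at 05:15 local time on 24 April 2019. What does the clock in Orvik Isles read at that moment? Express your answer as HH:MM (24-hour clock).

1 April 2019 is a Monday, so the first Sunday is April 7 and the second is April 14.
1 September 2019 is a Sunday, so the first Friday is September 6.
24 April 2019 falls between 14 April and 6 September, so daylight saving is in effect and Ardarn Station is at UTC−06:30.
05:15 Ardarn Station + 6h30m = 11:45 UTC.
1 November 2018 is a Thursday, so the first Saturday is November 3.
1 April 2019 is a Monday, so the first Saturday is April 6 and the third is April 20.
At the standard offset (UTC+11:00), 11:45 UTC + 11h = 22:45 Orvik Isles standard time.
The standard-time date in Orvik Isles, 24 April 2019, is outside the daylight-saving period (3 November 2018 – 20 April 2019), so Orvik Isles is on standard time, UTC+11:00.
11:45 UTC + 11h = 22:45 Orvik Isles.

22:45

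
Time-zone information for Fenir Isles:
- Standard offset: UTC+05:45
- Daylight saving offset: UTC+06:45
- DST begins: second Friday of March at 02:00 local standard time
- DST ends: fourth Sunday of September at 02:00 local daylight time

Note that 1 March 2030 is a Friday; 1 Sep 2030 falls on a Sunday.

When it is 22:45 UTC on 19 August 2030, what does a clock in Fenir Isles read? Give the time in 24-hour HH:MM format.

05:30

1 March 2030 is a Friday, so the first Friday is March 1 and the second is March 8.
1 September 2030 is a Sunday, so the first Sunday is September 1 and the fourth is September 22.
At the standard offset (UTC+05:45), 22:45 UTC + 5h45m = 04:30 Fenir Isles standard time (rolling into the next day, 20 August 2030).
The standard-time date in Fenir Isles, 20 August 2030, lies within the daylight-saving period (8 March – 22 September), so Fenir Isles is on daylight time, UTC+06:45.
22:45 UTC + 6h45m = 05:30 local (rolling into the next day, 20 August 2030).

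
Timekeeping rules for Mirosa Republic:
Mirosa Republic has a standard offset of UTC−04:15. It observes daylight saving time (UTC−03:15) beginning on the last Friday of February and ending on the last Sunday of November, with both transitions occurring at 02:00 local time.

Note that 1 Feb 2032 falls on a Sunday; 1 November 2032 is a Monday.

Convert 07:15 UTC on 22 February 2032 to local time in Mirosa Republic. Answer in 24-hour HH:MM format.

03:00

1 February 2032 is a Sunday, so Fridays fall on 6, 13, 20, 27; the last is February 27.
1 November 2032 is a Monday, so Sundays fall on 7, 14, 21, 28; the last is November 28.
At the standard offset (UTC−04:15), 07:15 UTC − 4h15m = 03:00 Mirosa Republic standard time.
The standard-time date in Mirosa Republic, 22 February 2032, does not fall between 27 February and 28 November, so daylight saving is not in effect and Mirosa Republic is at UTC−04:15.
07:15 UTC − 4h15m = 03:00 local.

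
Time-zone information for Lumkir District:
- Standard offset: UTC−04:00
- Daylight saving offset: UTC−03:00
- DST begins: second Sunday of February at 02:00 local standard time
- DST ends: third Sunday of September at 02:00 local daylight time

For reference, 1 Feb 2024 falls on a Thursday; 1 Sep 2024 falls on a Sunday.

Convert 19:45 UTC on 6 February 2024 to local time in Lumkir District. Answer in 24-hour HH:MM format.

15:45

1 February 2024 is a Thursday, so the first Sunday is February 4 and the second is February 11.
1 September 2024 is a Sunday, so the first Sunday is September 1 and the third is September 15.
At the standard offset (UTC−04:00), 19:45 UTC − 4h = 15:45 Lumkir District standard time.
The standard-time date in Lumkir District, 6 February 2024, is outside the daylight-saving period (11 February – 15 September), so Lumkir District is on standard time, UTC−04:00.
19:45 UTC − 4h = 15:45 local.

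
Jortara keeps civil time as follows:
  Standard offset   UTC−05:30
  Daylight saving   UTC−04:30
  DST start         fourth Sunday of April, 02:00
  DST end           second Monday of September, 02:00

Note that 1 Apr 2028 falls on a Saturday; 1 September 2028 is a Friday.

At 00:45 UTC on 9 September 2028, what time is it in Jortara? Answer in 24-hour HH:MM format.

20:15

1 April 2028 is a Saturday, so the first Sunday is April 2 and the fourth is April 23.
1 September 2028 is a Friday, so the first Monday is September 4 and the second is September 11.
At the standard offset (UTC−05:30), 00:45 UTC − 5h30m = 19:15 Jortara standard time (rolling into the previous day, 8 September 2028).
Daylight saving runs 23 April – 11 September; the standard-time date in Jortara, 8 September 2028, is inside that window, so Jortara is at UTC−04:30.
00:45 UTC − 4h30m = 20:15 local (rolling into the previous day, 8 September 2028).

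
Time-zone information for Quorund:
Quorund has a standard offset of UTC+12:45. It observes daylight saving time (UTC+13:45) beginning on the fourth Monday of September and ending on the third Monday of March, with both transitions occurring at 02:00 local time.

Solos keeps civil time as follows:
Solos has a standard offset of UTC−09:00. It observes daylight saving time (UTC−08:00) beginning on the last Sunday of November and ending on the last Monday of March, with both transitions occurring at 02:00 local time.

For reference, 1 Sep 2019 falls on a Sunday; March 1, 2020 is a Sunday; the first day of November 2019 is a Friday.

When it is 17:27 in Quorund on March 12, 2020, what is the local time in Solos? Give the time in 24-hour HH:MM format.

1 September 2019 is a Sunday, so the first Monday is September 2 and the fourth is September 23.
1 March 2020 is a Sunday, so the first Monday is March 2 and the third is March 16.
March 12, 2020 lies within the daylight-saving period (23 September 2019 – 16 March 2020), so Quorund is on daylight time, UTC+13:45.
17:27 Quorund − 13h45m = 03:42 UTC.
1 November 2019 is a Friday, so Sundays fall on 3, 10, 17, 24; the last is November 24.
1 March 2020 is a Sunday, so Mondays fall on 2, 9, 16, 23, 30; the last is March 30.
At the standard offset (UTC−09:00), 03:42 UTC − 9h = 18:42 Solos standard time (rolling into the previous day, 11 March 2020).
The standard-time date in Solos, March 11, 2020, falls between 24 November 2019 and 30 March 2020, so daylight saving is in effect and Solos is at UTC−08:00.
03:42 UTC − 8h = 19:42 Solos (rolling into the previous day, 11 March 2020).

19:42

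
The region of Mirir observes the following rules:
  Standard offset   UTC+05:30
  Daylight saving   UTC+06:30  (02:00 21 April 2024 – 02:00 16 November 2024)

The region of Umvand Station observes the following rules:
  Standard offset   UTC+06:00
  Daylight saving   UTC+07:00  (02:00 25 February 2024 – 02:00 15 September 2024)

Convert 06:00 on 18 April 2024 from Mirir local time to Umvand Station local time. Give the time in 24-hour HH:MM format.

Daylight saving runs 21 April – 16 November; 18 April 2024 is outside that window, so Mirir is on standard time at UTC+05:30.
06:00 Mirir − 5h30m = 00:30 UTC.
At the standard offset (UTC+06:00), 00:30 UTC + 6h = 06:30 Umvand Station standard time.
The standard-time date in Umvand Station, 18 April 2024, lies within the daylight-saving period (25 February – 15 September), so Umvand Station is on daylight time, UTC+07:00.
00:30 UTC + 7h = 07:30 Umvand Station.

07:30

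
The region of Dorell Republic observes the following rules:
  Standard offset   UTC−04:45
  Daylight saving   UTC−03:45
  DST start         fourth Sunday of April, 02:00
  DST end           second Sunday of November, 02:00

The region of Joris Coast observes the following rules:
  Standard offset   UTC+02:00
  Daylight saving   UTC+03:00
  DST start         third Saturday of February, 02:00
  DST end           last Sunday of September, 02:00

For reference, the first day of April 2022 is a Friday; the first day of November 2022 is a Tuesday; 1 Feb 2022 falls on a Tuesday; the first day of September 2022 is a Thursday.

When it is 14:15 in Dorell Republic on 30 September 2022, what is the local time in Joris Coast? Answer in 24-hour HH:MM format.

1 April 2022 is a Friday, so the first Sunday is April 3 and the fourth is April 24.
1 November 2022 is a Tuesday, so the first Sunday is November 6 and the second is November 13.
30 September 2022 falls between 24 April and 13 November, so daylight saving is in effect and Dorell Republic is at UTC−03:45.
14:15 Dorell Republic + 3h45m = 18:00 UTC.
1 February 2022 is a Tuesday, so the first Saturday is February 5 and the third is February 19.
1 September 2022 is a Thursday, so Sundays fall on 4, 11, 18, 25; the last is September 25.
At the standard offset (UTC+02:00), 18:00 UTC + 2h = 20:00 Joris Coast standard time.
The standard-time date in Joris Coast, 30 September 2022, is outside the daylight-saving period (19 February – 25 September), so Joris Coast is on standard time, UTC+02:00.
18:00 UTC + 2h = 20:00 Joris Coast.

20:00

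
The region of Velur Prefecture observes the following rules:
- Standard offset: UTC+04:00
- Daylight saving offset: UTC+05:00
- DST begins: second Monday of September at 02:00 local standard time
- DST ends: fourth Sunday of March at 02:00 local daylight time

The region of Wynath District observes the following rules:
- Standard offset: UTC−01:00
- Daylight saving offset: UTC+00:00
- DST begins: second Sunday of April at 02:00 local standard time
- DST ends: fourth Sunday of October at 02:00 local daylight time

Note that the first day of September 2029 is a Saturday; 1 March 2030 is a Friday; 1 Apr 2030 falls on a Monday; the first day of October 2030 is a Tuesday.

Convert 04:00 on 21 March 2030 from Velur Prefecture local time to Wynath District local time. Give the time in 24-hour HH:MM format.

1 September 2029 is a Saturday, so the first Monday is September 3 and the second is September 10.
1 March 2030 is a Friday, so the first Sunday is March 3 and the fourth is March 24.
21 March 2030 lies within the daylight-saving period (10 September 2029 – 24 March 2030), so Velur Prefecture is on daylight time, UTC+05:00.
04:00 Velur Prefecture − 5h = 23:00 UTC (rolling into the previous day, 20 March 2030).
1 April 2030 is a Monday, so the first Sunday is April 7 and the second is April 14.
1 October 2030 is a Tuesday, so the first Sunday is October 6 and the fourth is October 27.
At the standard offset (UTC−01:00), 23:00 UTC − 1h = 22:00 Wynath District standard time.
The standard-time date in Wynath District, 20 March 2030, does not fall between 14 April and 27 October, so daylight saving is not in effect and Wynath District is at UTC−01:00.
23:00 UTC − 1h = 22:00 Wynath District.

22:00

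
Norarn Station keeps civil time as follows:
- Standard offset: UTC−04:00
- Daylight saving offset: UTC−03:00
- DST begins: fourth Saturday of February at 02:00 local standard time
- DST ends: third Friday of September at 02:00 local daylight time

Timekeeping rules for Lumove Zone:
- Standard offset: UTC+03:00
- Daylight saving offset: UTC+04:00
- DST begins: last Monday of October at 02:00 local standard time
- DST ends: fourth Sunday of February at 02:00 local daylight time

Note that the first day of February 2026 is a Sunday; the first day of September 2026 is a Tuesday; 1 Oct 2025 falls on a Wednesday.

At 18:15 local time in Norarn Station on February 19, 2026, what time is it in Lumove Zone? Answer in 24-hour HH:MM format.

1 February 2026 is a Sunday, so the first Saturday is February 7 and the fourth is February 28.
1 September 2026 is a Tuesday, so the first Friday is September 4 and the third is September 18.
February 19, 2026 does not fall between 28 February and 18 September, so daylight saving is not in effect and Norarn Station is at UTC−04:00.
18:15 Norarn Station + 4h = 22:15 UTC.
1 October 2025 is a Wednesday, so Mondays fall on 6, 13, 20, 27; the last is October 27.
1 February 2026 is a Sunday, so the first Sunday is February 1 and the fourth is February 22.
At the standard offset (UTC+03:00), 22:15 UTC + 3h = 01:15 Lumove Zone standard time (rolling into the next day, 20 February 2026).
Daylight saving runs 27 October 2025 – 22 February 2026; the standard-time date in Lumove Zone, February 20, 2026, is inside that window, so Lumove Zone is at UTC+04:00.
22:15 UTC + 4h = 02:15 Lumove Zone (rolling into the next day, 20 February 2026).

02:15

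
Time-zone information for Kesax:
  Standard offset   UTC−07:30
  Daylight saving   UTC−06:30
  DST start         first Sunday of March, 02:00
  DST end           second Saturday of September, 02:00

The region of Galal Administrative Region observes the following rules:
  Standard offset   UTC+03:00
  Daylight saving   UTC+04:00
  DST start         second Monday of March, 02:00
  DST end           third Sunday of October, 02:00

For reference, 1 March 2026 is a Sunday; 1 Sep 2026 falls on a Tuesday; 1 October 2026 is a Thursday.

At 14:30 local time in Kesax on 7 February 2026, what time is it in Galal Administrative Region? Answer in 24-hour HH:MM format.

01:00

1 March 2026 is a Sunday, so the first Sunday is March 1.
1 September 2026 is a Tuesday, so the first Saturday is September 5 and the second is September 12.
Daylight saving runs 1 March – 12 September; 7 February 2026 is outside that window, so Kesax is on standard time at UTC−07:30.
14:30 Kesax + 7h30m = 22:00 UTC.
1 March 2026 is a Sunday, so the first Monday is March 2 and the second is March 9.
1 October 2026 is a Thursday, so the first Sunday is October 4 and the third is October 18.
At the standard offset (UTC+03:00), 22:00 UTC + 3h = 01:00 Galal Administrative Region standard time (rolling into the next day, 8 February 2026).
Daylight saving runs 9 March – 18 October; the standard-time date in Galal Administrative Region, 8 February 2026, is outside that window, so Galal Administrative Region is on standard time at UTC+03:00.
22:00 UTC + 3h = 01:00 Galal Administrative Region (rolling into the next day, 8 February 2026).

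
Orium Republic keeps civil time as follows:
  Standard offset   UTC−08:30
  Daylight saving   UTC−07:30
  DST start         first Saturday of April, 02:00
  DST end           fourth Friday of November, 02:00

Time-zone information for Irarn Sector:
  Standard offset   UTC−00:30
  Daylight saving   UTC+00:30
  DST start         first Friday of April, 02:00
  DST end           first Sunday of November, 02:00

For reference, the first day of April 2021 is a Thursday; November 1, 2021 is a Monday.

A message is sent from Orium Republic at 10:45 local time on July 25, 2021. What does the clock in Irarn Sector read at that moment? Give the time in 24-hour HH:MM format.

18:45

1 April 2021 is a Thursday, so the first Saturday is April 3.
1 November 2021 is a Monday, so the first Friday is November 5 and the fourth is November 26.
July 25, 2021 lies within the daylight-saving period (3 April – 26 November), so Orium Republic is on daylight time, UTC−07:30.
10:45 Orium Republic + 7h30m = 18:15 UTC.
1 April 2021 is a Thursday, so the first Friday is April 2.
1 November 2021 is a Monday, so the first Sunday is November 7.
At the standard offset (UTC−00:30), 18:15 UTC − 0h30m = 17:45 Irarn Sector standard time.
Daylight saving runs 2 April – 7 November; the standard-time date in Irarn Sector, July 25, 2021, is inside that window, so Irarn Sector is at UTC+00:30.
18:15 UTC + 0h30m = 18:45 Irarn Sector.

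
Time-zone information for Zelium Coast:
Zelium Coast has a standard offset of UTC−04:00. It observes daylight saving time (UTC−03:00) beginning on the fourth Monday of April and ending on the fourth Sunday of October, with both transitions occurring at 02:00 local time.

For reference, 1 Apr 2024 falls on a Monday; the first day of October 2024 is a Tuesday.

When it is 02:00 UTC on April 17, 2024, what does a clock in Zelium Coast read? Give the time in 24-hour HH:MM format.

1 April 2024 is a Monday, so the first Monday is April 1 and the fourth is April 22.
1 October 2024 is a Tuesday, so the first Sunday is October 6 and the fourth is October 27.
At the standard offset (UTC−04:00), 02:00 UTC − 4h = 22:00 Zelium Coast standard time (rolling into the previous day, 16 April 2024).
Daylight saving runs 22 April – 27 October; the standard-time date in Zelium Coast, April 16, 2024, is outside that window, so Zelium Coast is on standard time at UTC−04:00.
02:00 UTC − 4h = 22:00 local (rolling into the previous day, 16 April 2024).

22:00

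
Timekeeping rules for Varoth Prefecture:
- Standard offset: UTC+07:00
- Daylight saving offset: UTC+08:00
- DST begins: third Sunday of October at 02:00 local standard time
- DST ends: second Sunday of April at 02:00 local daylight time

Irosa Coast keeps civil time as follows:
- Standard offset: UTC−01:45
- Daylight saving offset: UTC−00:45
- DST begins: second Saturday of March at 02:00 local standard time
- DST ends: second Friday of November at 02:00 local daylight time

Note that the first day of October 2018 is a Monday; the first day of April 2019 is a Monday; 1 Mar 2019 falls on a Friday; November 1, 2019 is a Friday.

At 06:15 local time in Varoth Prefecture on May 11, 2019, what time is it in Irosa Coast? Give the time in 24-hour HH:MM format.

1 October 2018 is a Monday, so the first Sunday is October 7 and the third is October 21.
1 April 2019 is a Monday, so the first Sunday is April 7 and the second is April 14.
Daylight saving runs 21 October 2018 – 14 April 2019; May 11, 2019 is outside that window, so Varoth Prefecture is on standard time at UTC+07:00.
06:15 Varoth Prefecture − 7h = 23:15 UTC (rolling into the previous day, 10 May 2019).
1 March 2019 is a Friday, so the first Saturday is March 2 and the second is March 9.
1 November 2019 is a Friday, so the first Friday is November 1 and the second is November 8.
At the standard offset (UTC−01:45), 23:15 UTC − 1h45m = 21:30 Irosa Coast standard time.
Daylight saving runs 9 March – 8 November; the standard-time date in Irosa Coast, May 10, 2019, is inside that window, so Irosa Coast is at UTC−00:45.
23:15 UTC − 0h45m = 22:30 Irosa Coast.

22:30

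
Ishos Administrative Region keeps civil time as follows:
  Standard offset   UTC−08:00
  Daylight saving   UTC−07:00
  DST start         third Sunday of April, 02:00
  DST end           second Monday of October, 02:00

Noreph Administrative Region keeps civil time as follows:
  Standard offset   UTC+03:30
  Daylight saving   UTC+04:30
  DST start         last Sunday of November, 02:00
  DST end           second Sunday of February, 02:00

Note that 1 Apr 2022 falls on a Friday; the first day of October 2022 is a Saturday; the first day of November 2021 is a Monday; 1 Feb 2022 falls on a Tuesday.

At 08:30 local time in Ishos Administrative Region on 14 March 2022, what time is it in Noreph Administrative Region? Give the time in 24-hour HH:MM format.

1 April 2022 is a Friday, so the first Sunday is April 3 and the third is April 17.
1 October 2022 is a Saturday, so the first Monday is October 3 and the second is October 10.
Daylight saving runs 17 April – 10 October; 14 March 2022 is outside that window, so Ishos Administrative Region is on standard time at UTC−08:00.
08:30 Ishos Administrative Region + 8h = 16:30 UTC.
1 November 2021 is a Monday, so Sundays fall on 7, 14, 21, 28; the last is November 28.
1 February 2022 is a Tuesday, so the first Sunday is February 6 and the second is February 13.
At the standard offset (UTC+03:30), 16:30 UTC + 3h30m = 20:00 Noreph Administrative Region standard time.
Daylight saving runs 28 November 2021 – 13 February 2022; the standard-time date in Noreph Administrative Region, 14 March 2022, is outside that window, so Noreph Administrative Region is on standard time at UTC+03:30.
16:30 UTC + 3h30m = 20:00 Noreph Administrative Region.

20:00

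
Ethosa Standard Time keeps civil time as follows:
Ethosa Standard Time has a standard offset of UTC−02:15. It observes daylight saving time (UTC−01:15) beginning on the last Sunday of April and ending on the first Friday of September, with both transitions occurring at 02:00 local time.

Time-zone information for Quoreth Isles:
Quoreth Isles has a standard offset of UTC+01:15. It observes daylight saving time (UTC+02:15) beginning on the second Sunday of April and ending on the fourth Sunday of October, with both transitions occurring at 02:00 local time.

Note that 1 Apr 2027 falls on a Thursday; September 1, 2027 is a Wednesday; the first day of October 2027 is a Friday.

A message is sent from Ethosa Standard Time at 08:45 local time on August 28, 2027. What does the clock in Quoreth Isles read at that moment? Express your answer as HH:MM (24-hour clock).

1 April 2027 is a Thursday, so Sundays fall on 4, 11, 18, 25; the last is April 25.
1 September 2027 is a Wednesday, so the first Friday is September 3.
August 28, 2027 lies within the daylight-saving period (25 April – 3 September), so Ethosa Standard Time is on daylight time, UTC−01:15.
08:45 Ethosa Standard Time + 1h15m = 10:00 UTC.
1 April 2027 is a Thursday, so the first Sunday is April 4 and the second is April 11.
1 October 2027 is a Friday, so the first Sunday is October 3 and the fourth is October 24.
At the standard offset (UTC+01:15), 10:00 UTC + 1h15m = 11:15 Quoreth Isles standard time.
The standard-time date in Quoreth Isles, August 28, 2027, falls between 11 April and 24 October, so daylight saving is in effect and Quoreth Isles is at UTC+02:15.
10:00 UTC + 2h15m = 12:15 Quoreth Isles.

12:15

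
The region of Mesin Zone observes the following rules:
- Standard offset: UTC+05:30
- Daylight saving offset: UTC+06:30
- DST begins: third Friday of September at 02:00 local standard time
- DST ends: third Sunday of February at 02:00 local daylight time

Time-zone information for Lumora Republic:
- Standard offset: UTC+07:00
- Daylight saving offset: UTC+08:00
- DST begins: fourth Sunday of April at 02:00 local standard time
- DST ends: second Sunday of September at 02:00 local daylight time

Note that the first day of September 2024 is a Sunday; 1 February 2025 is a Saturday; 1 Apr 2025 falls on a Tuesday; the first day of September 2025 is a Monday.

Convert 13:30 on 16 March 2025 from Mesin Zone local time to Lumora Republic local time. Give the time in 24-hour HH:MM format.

15:00

1 September 2024 is a Sunday, so the first Friday is September 6 and the third is September 20.
1 February 2025 is a Saturday, so the first Sunday is February 2 and the third is February 16.
16 March 2025 is outside the daylight-saving period (20 September 2024 – 16 February 2025), so Mesin Zone is on standard time, UTC+05:30.
13:30 Mesin Zone − 5h30m = 08:00 UTC.
1 April 2025 is a Tuesday, so the first Sunday is April 6 and the fourth is April 27.
1 September 2025 is a Monday, so the first Sunday is September 7 and the second is September 14.
At the standard offset (UTC+07:00), 08:00 UTC + 7h = 15:00 Lumora Republic standard time.
The standard-time date in Lumora Republic, 16 March 2025, does not fall between 27 April and 14 September, so daylight saving is not in effect and Lumora Republic is at UTC+07:00.
08:00 UTC + 7h = 15:00 Lumora Republic.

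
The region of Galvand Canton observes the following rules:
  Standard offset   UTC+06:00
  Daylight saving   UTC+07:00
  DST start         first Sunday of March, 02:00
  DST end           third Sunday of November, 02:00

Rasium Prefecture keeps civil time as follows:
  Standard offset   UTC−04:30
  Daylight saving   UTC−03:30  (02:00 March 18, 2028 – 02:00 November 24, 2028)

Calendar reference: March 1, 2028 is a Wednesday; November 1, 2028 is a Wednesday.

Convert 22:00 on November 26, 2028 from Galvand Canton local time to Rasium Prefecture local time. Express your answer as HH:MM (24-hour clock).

1 March 2028 is a Wednesday, so the first Sunday is March 5.
1 November 2028 is a Wednesday, so the first Sunday is November 5 and the third is November 19.
November 26, 2028 does not fall between 5 March and 19 November, so daylight saving is not in effect and Galvand Canton is at UTC+06:00.
22:00 Galvand Canton − 6h = 16:00 UTC.
At the standard offset (UTC−04:30), 16:00 UTC − 4h30m = 11:30 Rasium Prefecture standard time.
The standard-time date in Rasium Prefecture, November 26, 2028, is outside the daylight-saving period (18 March – 24 November), so Rasium Prefecture is on standard time, UTC−04:30.
16:00 UTC − 4h30m = 11:30 Rasium Prefecture.

11:30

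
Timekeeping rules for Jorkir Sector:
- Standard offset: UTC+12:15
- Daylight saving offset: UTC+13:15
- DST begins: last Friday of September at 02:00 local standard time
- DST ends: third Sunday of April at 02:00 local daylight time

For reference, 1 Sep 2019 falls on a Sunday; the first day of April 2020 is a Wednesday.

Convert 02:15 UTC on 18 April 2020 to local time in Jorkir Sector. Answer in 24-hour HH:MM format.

1 September 2019 is a Sunday, so Fridays fall on 6, 13, 20, 27; the last is September 27.
1 April 2020 is a Wednesday, so the first Sunday is April 5 and the third is April 19.
At the standard offset (UTC+12:15), 02:15 UTC + 12h15m = 14:30 Jorkir Sector standard time.
The standard-time date in Jorkir Sector, 18 April 2020, lies within the daylight-saving period (27 September 2019 – 19 April 2020), so Jorkir Sector is on daylight time, UTC+13:15.
02:15 UTC + 13h15m = 15:30 local.

15:30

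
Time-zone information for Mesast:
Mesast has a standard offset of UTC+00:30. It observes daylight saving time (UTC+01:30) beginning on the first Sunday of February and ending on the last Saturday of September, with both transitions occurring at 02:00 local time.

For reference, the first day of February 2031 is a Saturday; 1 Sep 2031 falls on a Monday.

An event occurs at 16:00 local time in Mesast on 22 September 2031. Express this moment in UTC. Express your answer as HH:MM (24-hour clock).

1 February 2031 is a Saturday, so the first Sunday is February 2.
1 September 2031 is a Monday, so Saturdays fall on 6, 13, 20, 27; the last is September 27.
22 September 2031 falls between 2 February and 27 September, so daylight saving is in effect and Mesast is at UTC+01:30.
16:00 local − 1h30m = 14:30 UTC.

14:30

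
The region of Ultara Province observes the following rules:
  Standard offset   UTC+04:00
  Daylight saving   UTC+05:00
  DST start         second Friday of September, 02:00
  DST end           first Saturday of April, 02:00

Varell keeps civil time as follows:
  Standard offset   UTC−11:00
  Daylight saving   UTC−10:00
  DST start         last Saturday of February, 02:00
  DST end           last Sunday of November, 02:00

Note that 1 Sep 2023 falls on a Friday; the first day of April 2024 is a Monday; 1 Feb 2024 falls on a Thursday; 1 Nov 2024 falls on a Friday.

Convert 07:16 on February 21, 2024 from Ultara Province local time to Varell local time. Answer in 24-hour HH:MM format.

1 September 2023 is a Friday, so the first Friday is September 1 and the second is September 8.
1 April 2024 is a Monday, so the first Saturday is April 6.
February 21, 2024 lies within the daylight-saving period (8 September 2023 – 6 April 2024), so Ultara Province is on daylight time, UTC+05:00.
07:16 Ultara Province − 5h = 02:16 UTC.
1 February 2024 is a Thursday, so Saturdays fall on 3, 10, 17, 24; the last is February 24.
1 November 2024 is a Friday, so Sundays fall on 3, 10, 17, 24; the last is November 24.
At the standard offset (UTC−11:00), 02:16 UTC − 11h = 15:16 Varell standard time (rolling into the previous day, 20 February 2024).
The standard-time date in Varell, February 20, 2024, is outside the daylight-saving period (24 February – 24 November), so Varell is on standard time, UTC−11:00.
02:16 UTC − 11h = 15:16 Varell (rolling into the previous day, 20 February 2024).

15:16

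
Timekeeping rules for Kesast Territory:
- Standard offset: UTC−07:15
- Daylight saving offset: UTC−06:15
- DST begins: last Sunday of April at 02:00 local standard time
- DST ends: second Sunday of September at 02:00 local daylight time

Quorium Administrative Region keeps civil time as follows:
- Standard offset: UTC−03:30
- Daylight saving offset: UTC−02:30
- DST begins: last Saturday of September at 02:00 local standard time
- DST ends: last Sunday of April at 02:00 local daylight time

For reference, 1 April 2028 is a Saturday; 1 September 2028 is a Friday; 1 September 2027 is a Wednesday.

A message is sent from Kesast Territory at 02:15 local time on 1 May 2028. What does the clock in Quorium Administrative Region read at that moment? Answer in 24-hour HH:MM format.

05:00

1 April 2028 is a Saturday, so Sundays fall on 2, 9, 16, 23, 30; the last is April 30.
1 September 2028 is a Friday, so the first Sunday is September 3 and the second is September 10.
1 May 2028 falls between 30 April and 10 September, so daylight saving is in effect and Kesast Territory is at UTC−06:15.
02:15 Kesast Territory + 6h15m = 08:30 UTC.
1 September 2027 is a Wednesday, so Saturdays fall on 4, 11, 18, 25; the last is September 25.
1 April 2028 is a Saturday, so Sundays fall on 2, 9, 16, 23, 30; the last is April 30.
At the standard offset (UTC−03:30), 08:30 UTC − 3h30m = 05:00 Quorium Administrative Region standard time.
Daylight saving runs 25 September 2027 – 30 April 2028; the standard-time date in Quorium Administrative Region, 1 May 2028, is outside that window, so Quorium Administrative Region is on standard time at UTC−03:30.
08:30 UTC − 3h30m = 05:00 Quorium Administrative Region.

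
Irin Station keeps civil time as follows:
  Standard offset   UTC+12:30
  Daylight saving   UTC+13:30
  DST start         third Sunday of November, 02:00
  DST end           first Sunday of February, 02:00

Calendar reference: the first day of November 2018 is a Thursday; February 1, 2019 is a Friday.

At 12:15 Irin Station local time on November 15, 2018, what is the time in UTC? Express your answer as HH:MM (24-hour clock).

23:45

1 November 2018 is a Thursday, so the first Sunday is November 4 and the third is November 18.
1 February 2019 is a Friday, so the first Sunday is February 3.
November 15, 2018 is outside the daylight-saving period (18 November 2018 – 3 February 2019), so Irin Station is on standard time, UTC+12:30.
12:15 local − 12h30m = 23:45 UTC (rolling into the previous day, 14 November 2018).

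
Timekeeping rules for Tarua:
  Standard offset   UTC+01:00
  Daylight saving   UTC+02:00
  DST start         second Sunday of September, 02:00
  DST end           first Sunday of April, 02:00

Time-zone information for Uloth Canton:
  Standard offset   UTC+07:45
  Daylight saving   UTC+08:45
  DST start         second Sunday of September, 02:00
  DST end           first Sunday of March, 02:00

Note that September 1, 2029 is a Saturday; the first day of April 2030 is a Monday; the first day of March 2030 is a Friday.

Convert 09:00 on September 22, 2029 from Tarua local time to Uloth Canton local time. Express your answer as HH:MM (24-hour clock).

15:45

1 September 2029 is a Saturday, so the first Sunday is September 2 and the second is September 9.
1 April 2030 is a Monday, so the first Sunday is April 7.
September 22, 2029 lies within the daylight-saving period (9 September 2029 – 7 April 2030), so Tarua is on daylight time, UTC+02:00.
09:00 Tarua − 2h = 07:00 UTC.
1 September 2029 is a Saturday, so the first Sunday is September 2 and the second is September 9.
1 March 2030 is a Friday, so the first Sunday is March 3.
At the standard offset (UTC+07:45), 07:00 UTC + 7h45m = 14:45 Uloth Canton standard time.
The standard-time date in Uloth Canton, September 22, 2029, falls between 9 September 2029 and 3 March 2030, so daylight saving is in effect and Uloth Canton is at UTC+08:45.
07:00 UTC + 8h45m = 15:45 Uloth Canton.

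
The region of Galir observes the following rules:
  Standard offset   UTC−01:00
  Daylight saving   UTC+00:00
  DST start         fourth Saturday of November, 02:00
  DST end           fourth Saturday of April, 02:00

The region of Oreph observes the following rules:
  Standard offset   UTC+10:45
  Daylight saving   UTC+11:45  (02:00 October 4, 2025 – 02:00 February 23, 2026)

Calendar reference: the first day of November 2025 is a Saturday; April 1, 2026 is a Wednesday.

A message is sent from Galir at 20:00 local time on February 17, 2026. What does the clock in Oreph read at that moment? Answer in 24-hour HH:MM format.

07:45

1 November 2025 is a Saturday, so the first Saturday is November 1 and the fourth is November 22.
1 April 2026 is a Wednesday, so the first Saturday is April 4 and the fourth is April 25.
February 17, 2026 falls between 22 November 2025 and 25 April 2026, so daylight saving is in effect and Galir is at UTC+00:00.
20:00 Galir − 0h = 20:00 UTC.
At the standard offset (UTC+10:45), 20:00 UTC + 10h45m = 06:45 Oreph standard time (rolling into the next day, 18 February 2026).
The standard-time date in Oreph, February 18, 2026, lies within the daylight-saving period (4 October 2025 – 23 February 2026), so Oreph is on daylight time, UTC+11:45.
20:00 UTC + 11h45m = 07:45 Oreph (rolling into the next day, 18 February 2026).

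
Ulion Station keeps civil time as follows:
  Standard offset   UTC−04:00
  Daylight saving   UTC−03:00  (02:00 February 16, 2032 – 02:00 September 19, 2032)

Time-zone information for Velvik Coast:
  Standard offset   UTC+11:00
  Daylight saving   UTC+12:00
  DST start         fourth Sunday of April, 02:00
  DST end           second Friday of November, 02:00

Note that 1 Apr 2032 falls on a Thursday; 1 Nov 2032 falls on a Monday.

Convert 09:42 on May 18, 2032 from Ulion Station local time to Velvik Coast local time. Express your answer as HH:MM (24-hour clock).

00:42

Daylight saving runs 16 February – 19 September; May 18, 2032 is inside that window, so Ulion Station is at UTC−03:00.
09:42 Ulion Station + 3h = 12:42 UTC.
1 April 2032 is a Thursday, so the first Sunday is April 4 and the fourth is April 25.
1 November 2032 is a Monday, so the first Friday is November 5 and the second is November 12.
At the standard offset (UTC+11:00), 12:42 UTC + 11h = 23:42 Velvik Coast standard time.
The standard-time date in Velvik Coast, May 18, 2032, falls between 25 April and 12 November, so daylight saving is in effect and Velvik Coast is at UTC+12:00.
12:42 UTC + 12h = 00:42 Velvik Coast (rolling into the next day, 19 May 2032).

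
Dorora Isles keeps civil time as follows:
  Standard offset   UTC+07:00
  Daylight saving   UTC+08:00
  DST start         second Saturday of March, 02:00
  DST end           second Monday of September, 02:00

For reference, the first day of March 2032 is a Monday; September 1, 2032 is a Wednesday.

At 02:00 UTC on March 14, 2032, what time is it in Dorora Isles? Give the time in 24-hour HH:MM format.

10:00

1 March 2032 is a Monday, so the first Saturday is March 6 and the second is March 13.
1 September 2032 is a Wednesday, so the first Monday is September 6 and the second is September 13.
At the standard offset (UTC+07:00), 02:00 UTC + 7h = 09:00 Dorora Isles standard time.
The standard-time date in Dorora Isles, March 14, 2032, falls between 13 March and 13 September, so daylight saving is in effect and Dorora Isles is at UTC+08:00.
02:00 UTC + 8h = 10:00 local.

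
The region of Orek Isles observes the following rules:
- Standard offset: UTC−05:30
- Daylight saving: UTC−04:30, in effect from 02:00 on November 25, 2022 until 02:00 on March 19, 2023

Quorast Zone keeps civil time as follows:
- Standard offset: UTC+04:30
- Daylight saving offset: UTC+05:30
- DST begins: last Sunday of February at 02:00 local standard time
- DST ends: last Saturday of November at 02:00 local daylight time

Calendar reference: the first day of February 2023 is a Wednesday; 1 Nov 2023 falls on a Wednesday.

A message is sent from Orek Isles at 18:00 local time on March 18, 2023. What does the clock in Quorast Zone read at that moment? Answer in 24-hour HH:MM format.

04:00

March 18, 2023 falls between 25 November 2022 and 19 March 2023, so daylight saving is in effect and Orek Isles is at UTC−04:30.
18:00 Orek Isles + 4h30m = 22:30 UTC.
1 February 2023 is a Wednesday, so Sundays fall on 5, 12, 19, 26; the last is February 26.
1 November 2023 is a Wednesday, so Saturdays fall on 4, 11, 18, 25; the last is November 25.
At the standard offset (UTC+04:30), 22:30 UTC + 4h30m = 03:00 Quorast Zone standard time (rolling into the next day, 19 March 2023).
The standard-time date in Quorast Zone, March 19, 2023, lies within the daylight-saving period (26 February – 25 November), so Quorast Zone is on daylight time, UTC+05:30.
22:30 UTC + 5h30m = 04:00 Quorast Zone (rolling into the next day, 19 March 2023).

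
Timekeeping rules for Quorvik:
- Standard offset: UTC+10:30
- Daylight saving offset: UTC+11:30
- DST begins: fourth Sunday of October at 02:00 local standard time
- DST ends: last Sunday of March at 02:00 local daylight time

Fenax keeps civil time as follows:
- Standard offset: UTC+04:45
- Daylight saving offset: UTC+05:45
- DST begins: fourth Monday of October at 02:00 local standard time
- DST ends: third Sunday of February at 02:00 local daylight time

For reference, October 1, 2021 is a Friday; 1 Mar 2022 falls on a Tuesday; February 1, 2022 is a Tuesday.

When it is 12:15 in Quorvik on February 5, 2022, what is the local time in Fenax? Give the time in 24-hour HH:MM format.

06:30

1 October 2021 is a Friday, so the first Sunday is October 3 and the fourth is October 24.
1 March 2022 is a Tuesday, so Sundays fall on 6, 13, 20, 27; the last is March 27.
February 5, 2022 lies within the daylight-saving period (24 October 2021 – 27 March 2022), so Quorvik is on daylight time, UTC+11:30.
12:15 Quorvik − 11h30m = 00:45 UTC.
1 October 2021 is a Friday, so the first Monday is October 4 and the fourth is October 25.
1 February 2022 is a Tuesday, so the first Sunday is February 6 and the third is February 20.
At the standard offset (UTC+04:45), 00:45 UTC + 4h45m = 05:30 Fenax standard time.
The standard-time date in Fenax, February 5, 2022, falls between 25 October 2021 and 20 February 2022, so daylight saving is in effect and Fenax is at UTC+05:45.
00:45 UTC + 5h45m = 06:30 Fenax.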